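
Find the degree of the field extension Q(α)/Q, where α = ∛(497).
[Q(α):Q] = 3

The minimal polynomial of α is x^3 - 497, irreducible over Q since 497 is not a perfect cube (so x^3 - 497 has no rational root). Hence [Q(α):Q] = deg(m_α) = 3.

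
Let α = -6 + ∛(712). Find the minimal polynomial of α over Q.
m_α(x) = x^3 + 18x^2 + 108x - 496

Set β = α + 6 = ∛(712), so β^3 = 712. Then (α + 6)^3 - 712 = 0, i.e. α is a root of g(x) = (x + 6)^3 - 712 = x^3 + 18x^2 + 108x - 496. Since g(x) = h(x + 6) where h(x) = x^3 - 712, and h is irreducible over Q (because 712 is not a perfect cube, so h has no rational root, and a monic cubic with no rational root is irreducible), g is also irreducible (irreducibility is preserved under the substitution x → x + 6). Hence m_α(x) = x^3 + 18x^2 + 108x - 496.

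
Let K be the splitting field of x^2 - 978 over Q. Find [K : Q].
[K : Q] = 2

f(x) = x^2 - 978 factors as (x - √978)(x + √978). The splitting field is K = Q(√978). Since 978 is squarefree and > 1, it is not a perfect square, so x^2 - 978 is irreducible over Q and [Q(√978) : Q] = 2. Hence [K : Q] = 2.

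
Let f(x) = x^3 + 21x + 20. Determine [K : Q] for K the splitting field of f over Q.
[K : Q] = 6

By the rational root test, any rational root of the monic integer polynomial f(x) = x^3 + 21x + 20 must be an integer dividing the constant term 20, i.e. one of ±{1, 2, 4, 5, 10, 20}. Evaluating: f(1) = 42, f(-1) = -2, f(2) = 70, f(-2) = -30, f(4) = 168, f(-4) = -128, f(5) = 250, f(-5) = -210, f(10) = 1230, f(-10) = -1190, f(20) = 8440, f(-20) = -8400; none is 0, so f has no rational root and is therefore irreducible over Q (a cubic with no linear factor over a field is irreducible). For an irreducible cubic, the Galois group is A_3 or S_3 according as the discriminant disc(f) = -4a^3 - 27b^2 = -4·(21)^3 - 27·(20)^2 = -47844 is or is not a square in Q. Here disc(f) = -47844 is not a perfect square in Q, so the Galois group of f over Q is not contained in A_3 and must be all of S_3. The splitting field has degree |S_3| = 6 over Q, so [K : Q] = 6.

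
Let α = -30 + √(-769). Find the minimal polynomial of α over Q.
m_α(x) = x^2 + 60x + 1669

From α + 30 = √(-769), squaring gives (α + 30)^2 = -769, i.e. α^2 + 60α + 900 = -769, so α^2 + 60α + 1669 = 0. The discriminant of x^2 + 60x + 1669 is (60)^2 - 4·(1669) = 3600 - 6676 = -3076, and 4·(-769) is not a perfect square in Q since -769 is squarefree and ≠ 1. Hence x^2 + 60x + 1669 is irreducible over Q and is the minimal polynomial of α.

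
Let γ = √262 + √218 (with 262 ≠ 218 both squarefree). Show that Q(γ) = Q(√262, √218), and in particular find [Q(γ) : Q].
[Q(γ) : Q] = 4 (equivalently, Q(γ) = Q(√262, √218))

Obviously Q(γ) ⊆ Q(√262, √218), and [Q(√262, √218):Q] = 4 (since 262, 218 are distinct squarefree integers > 1 with 57116 not a perfect square). To show equality we compute the minimal polynomial of γ. From γ = √262 + √218: γ^2 = 262 + 2√(57116) + 218 = 480 + 2√(57116), so γ^2 - 480 = 2√(57116); squaring, (γ^2 - 480)^2 = 4·57116, i.e. γ^4 - 960γ^2 + 230400 - 228464 = 0, i.e. γ^4 - 960γ^2 + 1936 = 0. So γ is a root of x^4 - 960x^2 + 1936. This polynomial is irreducible over Q: it has no rational root (each ±√262 ± √218 is irrational), and any factorization into two quadratics over Q would force √(57116) ∈ Q (pairing opposite roots) or √262, √218 ∈ Q (other pairings), all impossible. Hence [Q(γ):Q] = 4 = [Q(√262, √218):Q], so Q(γ) = Q(√262, √218).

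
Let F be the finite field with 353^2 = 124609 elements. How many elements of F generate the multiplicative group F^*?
There are φ(124608) = 37120 primitive elements

F_q^* is cyclic of order q - 1 = 124608. A cyclic group of order m has exactly φ(m) generators. Here m = 124608 = 2^6 · 3 · 11 · 59, so the number of primitive elements is φ(124608) = 37120.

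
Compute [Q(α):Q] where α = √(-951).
[Q(α):Q] = 2

[Q(α):Q] equals the degree of the minimal polynomial of α. Here α^2 = -951 and x^2 + 951 is irreducible (d = -951 is squarefree, ≠ 1, hence not a square), so deg(m_α) = 2. Thus [Q(α):Q] = 2.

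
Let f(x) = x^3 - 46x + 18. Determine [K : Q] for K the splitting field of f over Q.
[K : Q] = 6

By the rational root test, any rational root of the monic integer polynomial f(x) = x^3 - 46x + 18 must be an integer dividing the constant term 18, i.e. one of ±{1, 2, 3, 6, 9, 18}. Evaluating: f(1) = -27, f(-1) = 63, f(2) = -66, f(-2) = 102, f(3) = -93, f(-3) = 129, f(6) = -42, f(-6) = 78, f(9) = 333, f(-9) = -297, f(18) = 5022, f(-18) = -4986; none is 0, so f has no rational root and is therefore irreducible over Q (a cubic with no linear factor over a field is irreducible). For an irreducible cubic, the Galois group is A_3 or S_3 according as the discriminant disc(f) = -4a^3 - 27b^2 = -4·(-46)^3 - 27·(18)^2 = 380596 is or is not a square in Q. Here disc(f) = 380596 is not a perfect square in Q, so the Galois group of f over Q is not contained in A_3 and must be all of S_3. The splitting field has degree |S_3| = 6 over Q, so [K : Q] = 6.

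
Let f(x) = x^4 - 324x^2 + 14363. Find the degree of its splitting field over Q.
[K : Q] = 4

Solving the quadratic in x^2: x^2 = (324 ± √(324^2 - 4·14363))/2 = (324 ± √47524)/2 = (324 ± 218)/2, giving x^2 = 53 or x^2 = 271. So f(x) = (x^2 - 53)(x^2 - 271) and the roots of f are ±√53, ±√271. Hence the splitting field is K = Q(√53, √271). Since 53 and 271 are distinct squarefree integers > 1, their product 14363 is not a perfect square, so √271 ∉ Q(√53). By the tower law [K:Q] = [Q(√53,√271):Q(√53)] · [Q(√53):Q] = 2 · 2 = 4.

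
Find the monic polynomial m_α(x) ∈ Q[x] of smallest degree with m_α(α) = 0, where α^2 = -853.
m_α(x) = x^2 + 853

α satisfies α^2 + 853 = 0, so x^2 + 853 annihilates α. Since d = -853 is squarefree and ≠ 1, it is not a perfect square in Q, so x^2 + 853 has no rational root and is therefore irreducible over Q (a degree-2 polynomial over a field is irreducible iff it has no root). Hence m_α(x) = x^2 + 853.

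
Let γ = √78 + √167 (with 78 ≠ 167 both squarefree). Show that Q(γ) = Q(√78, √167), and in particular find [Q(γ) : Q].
[Q(γ) : Q] = 4 (equivalently, Q(γ) = Q(√78, √167))

Obviously Q(γ) ⊆ Q(√78, √167), and [Q(√78, √167):Q] = 4 (since 78, 167 are distinct squarefree integers > 1 with 13026 not a perfect square). To show equality we compute the minimal polynomial of γ. From γ = √78 + √167: γ^2 = 78 + 2√(13026) + 167 = 245 + 2√(13026), so γ^2 - 245 = 2√(13026); squaring, (γ^2 - 245)^2 = 4·13026, i.e. γ^4 - 490γ^2 + 60025 - 52104 = 0, i.e. γ^4 - 490γ^2 + 7921 = 0. So γ is a root of x^4 - 490x^2 + 7921. This polynomial is irreducible over Q: it has no rational root (each ±√78 ± √167 is irrational), and any factorization into two quadratics over Q would force √(13026) ∈ Q (pairing opposite roots) or √78, √167 ∈ Q (other pairings), all impossible. Hence [Q(γ):Q] = 4 = [Q(√78, √167):Q], so Q(γ) = Q(√78, √167).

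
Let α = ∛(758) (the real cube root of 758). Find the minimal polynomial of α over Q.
m_α(x) = x^3 - 758

α satisfies α^3 = 758, so x^3 - 758 annihilates α. By the rational root test, a rational root p/q (in lowest terms) of x^3 - 758 would satisfy p^3 = 758 q^3, forcing q = 1 and p^3 = 758; but 758 is not a perfect cube, contradiction. A monic cubic over Q with no rational root is irreducible (any nontrivial factorization would include a linear factor). Hence x^3 - 758 is the minimal polynomial of α, and in particular [Q(α):Q] = 3.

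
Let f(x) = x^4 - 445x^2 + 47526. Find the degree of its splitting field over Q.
[K : Q] = 4

Solving the quadratic in x^2: x^2 = (445 ± √(445^2 - 4·47526))/2 = (445 ± √7921)/2 = (445 ± 89)/2, giving x^2 = 178 or x^2 = 267. So f(x) = (x^2 - 178)(x^2 - 267) and the roots of f are ±√178, ±√267. Hence the splitting field is K = Q(√178, √267). Since 178 and 267 are distinct squarefree integers > 1, their product 47526 is not a perfect square, so √267 ∉ Q(√178). By the tower law [K:Q] = [Q(√178,√267):Q(√178)] · [Q(√178):Q] = 2 · 2 = 4.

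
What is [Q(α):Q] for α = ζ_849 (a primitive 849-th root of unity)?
[Q(α):Q] = 564

The minimal polynomial of ζ_849 over Q is the 849-th cyclotomic polynomial Φ_849(x), which is irreducible over Q and has degree φ(849) = 564. Hence [Q(α):Q] = φ(849) = 564.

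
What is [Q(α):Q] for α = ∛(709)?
[Q(α):Q] = 3

The minimal polynomial of α is x^3 - 709, irreducible over Q since 709 is not a perfect cube (so x^3 - 709 has no rational root). Hence [Q(α):Q] = deg(m_α) = 3.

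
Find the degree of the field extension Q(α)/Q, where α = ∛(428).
[Q(α):Q] = 3

The minimal polynomial of α is x^3 - 428, irreducible over Q since 428 is not a perfect cube (so x^3 - 428 has no rational root). Hence [Q(α):Q] = deg(m_α) = 3.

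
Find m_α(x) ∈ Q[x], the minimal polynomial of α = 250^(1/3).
m_α(x) = x^3 - 250

α satisfies α^3 = 250, so x^3 - 250 annihilates α. By the rational root test, a rational root p/q (in lowest terms) of x^3 - 250 would satisfy p^3 = 250 q^3, forcing q = 1 and p^3 = 250; but 250 is not a perfect cube, contradiction. A monic cubic over Q with no rational root is irreducible (any nontrivial factorization would include a linear factor). Hence x^3 - 250 is the minimal polynomial of α, and in particular [Q(α):Q] = 3.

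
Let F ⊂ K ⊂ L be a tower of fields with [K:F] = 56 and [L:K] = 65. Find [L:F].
[L:F] = 3640

The tower law says that for any tower of field extensions F ⊂ K ⊂ L with finite degrees, [L:F] = [L:K] · [K:F]. Here this gives [L:F] = 65 · 56 = 3640.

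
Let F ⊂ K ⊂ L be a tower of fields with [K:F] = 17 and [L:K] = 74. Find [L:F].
[L:F] = 1258

The tower law says that for any tower of field extensions F ⊂ K ⊂ L with finite degrees, [L:F] = [L:K] · [K:F]. Here this gives [L:F] = 74 · 17 = 1258.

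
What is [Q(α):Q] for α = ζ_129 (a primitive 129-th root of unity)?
[Q(α):Q] = 84

The minimal polynomial of ζ_129 over Q is the 129-th cyclotomic polynomial Φ_129(x), which is irreducible over Q and has degree φ(129) = 84. Hence [Q(α):Q] = φ(129) = 84.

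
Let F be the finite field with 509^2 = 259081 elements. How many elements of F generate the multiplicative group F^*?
There are φ(259080) = 64512 primitive elements

F_q^* is cyclic of order q - 1 = 259080. A cyclic group of order m has exactly φ(m) generators. Here m = 259080 = 2^3 · 3 · 5 · 17 · 127, so the number of primitive elements is φ(259080) = 64512.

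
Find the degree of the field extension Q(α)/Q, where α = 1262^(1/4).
[Q(α):Q] = 4

α is a root of x^4 - 1262. By Eisenstein's criterion at the prime p = 2 (which divides the constant term 1262 but p^2 = 4 does not, since 1262 is squarefree), x^4 - 1262 is irreducible over Q. Hence [Q(α):Q] = 4.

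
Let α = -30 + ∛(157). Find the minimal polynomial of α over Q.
m_α(x) = x^3 + 90x^2 + 2700x + 26843

Set β = α + 30 = ∛(157), so β^3 = 157. Then (α + 30)^3 - 157 = 0, i.e. α is a root of g(x) = (x + 30)^3 - 157 = x^3 + 90x^2 + 2700x + 26843. Since g(x) = h(x + 30) where h(x) = x^3 - 157, and h is irreducible over Q (because 157 is not a perfect cube, so h has no rational root, and a monic cubic with no rational root is irreducible), g is also irreducible (irreducibility is preserved under the substitution x → x + 30). Hence m_α(x) = x^3 + 90x^2 + 2700x + 26843.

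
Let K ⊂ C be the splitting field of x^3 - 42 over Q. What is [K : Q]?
[K : Q] = 6

The roots of x^3 - 42 are ∛42, ω∛42, ω^2∛42 where ω = e^(2πi/3) is a primitive cube root of unity, so K = Q(∛42, ω). Now [Q(∛42):Q] = 3 (since 42 is not a perfect cube, x^3 - 42 is irreducible) and [Q(ω):Q] = 2. Both 2 and 3 divide [K:Q], and [K:Q] ≤ 3·2 = 6, so [K:Q] = 6. (Equivalently: Q(∛42) ⊂ R but ω ∉ R, so [K : Q(∛42)] = 2.)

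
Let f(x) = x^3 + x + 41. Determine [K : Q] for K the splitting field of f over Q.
[K : Q] = 6

By the rational root test, any rational root of the monic integer polynomial f(x) = x^3 + x + 41 must be an integer dividing the constant term 41, i.e. one of ±{1, 41}. Evaluating: f(1) = 43, f(-1) = 39, f(41) = 69003, f(-41) = -68921; none is 0, so f has no rational root and is therefore irreducible over Q (a cubic with no linear factor over a field is irreducible). For an irreducible cubic, the Galois group is A_3 or S_3 according as the discriminant disc(f) = -4a^3 - 27b^2 = -4·(1)^3 - 27·(41)^2 = -45391 is or is not a square in Q. Here disc(f) = -45391 is not a perfect square in Q, so the Galois group of f over Q is not contained in A_3 and must be all of S_3. The splitting field has degree |S_3| = 6 over Q, so [K : Q] = 6.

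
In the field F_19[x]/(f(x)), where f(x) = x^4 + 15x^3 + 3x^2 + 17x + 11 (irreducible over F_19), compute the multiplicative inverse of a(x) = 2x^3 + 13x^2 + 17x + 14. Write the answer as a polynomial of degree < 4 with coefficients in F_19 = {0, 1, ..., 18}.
a(x)^(-1) ≡ 15x^3 + 13x^2 + 4x + 1 (mod f(x))

Since f is irreducible over F_19, F_19[x]/(f) is a field and a(x) ≠ 0 has an inverse. Apply the extended Euclidean algorithm to f(x) and a(x) in F_19[x]: f(x) = (10x + 9)·a(x) + (x^2 + 9x + 18);  a(x) = (2x + 14)·(x^2 + 9x + 18) + (7x + 9);  (x^2 + 9x + 18) = (11x + 17)·(7x + 9) + (17). The last nonzero remainder is the constant 17 = gcd(f, a) in F_19. Back-substituting through the division chain expresses 17 = s(x)·a(x) + t(x)·f(x) with s(x) ≡ 8x^3 + 12x^2 + 11x + 17 (mod f), so (8x^3 + 12x^2 + 11x + 17)·a(x) ≡ 17 (mod f). Multiplying by 17^(-1) ≡ 9 in F_19 gives a(x)^(-1) ≡ 9·(8x^3 + 12x^2 + 11x + 17) ≡ 15x^3 + 13x^2 + 4x + 1 (mod f). Check: (2x^3 + 13x^2 + 17x + 14)·(15x^3 + 13x^2 + 4x + 1) = 11x^6 + 12x^5 + 14x^4 + 10x^3 + 16x^2 + 16x + 14 ≡ 1 (mod x^4 + 15x^3 + 3x^2 + 17x + 11).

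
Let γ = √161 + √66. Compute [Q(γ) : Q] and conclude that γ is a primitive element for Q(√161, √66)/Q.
[Q(γ) : Q] = 4 (equivalently, Q(γ) = Q(√161, √66))

Obviously Q(γ) ⊆ Q(√161, √66), and [Q(√161, √66):Q] = 4 (since 161, 66 are distinct squarefree integers > 1 with 10626 not a perfect square). To show equality we compute the minimal polynomial of γ. From γ = √161 + √66: γ^2 = 161 + 2√(10626) + 66 = 227 + 2√(10626), so γ^2 - 227 = 2√(10626); squaring, (γ^2 - 227)^2 = 4·10626, i.e. γ^4 - 454γ^2 + 51529 - 42504 = 0, i.e. γ^4 - 454γ^2 + 9025 = 0. So γ is a root of x^4 - 454x^2 + 9025. This polynomial is irreducible over Q: it has no rational root (each ±√161 ± √66 is irrational), and any factorization into two quadratics over Q would force √(10626) ∈ Q (pairing opposite roots) or √161, √66 ∈ Q (other pairings), all impossible. Hence [Q(γ):Q] = 4 = [Q(√161, √66):Q], so Q(γ) = Q(√161, √66).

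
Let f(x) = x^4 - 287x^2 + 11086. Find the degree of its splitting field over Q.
[K : Q] = 4

Solving the quadratic in x^2: x^2 = (287 ± √(287^2 - 4·11086))/2 = (287 ± √38025)/2 = (287 ± 195)/2, giving x^2 = 241 or x^2 = 46. So f(x) = (x^2 - 241)(x^2 - 46) and the roots of f are ±√241, ±√46. Hence the splitting field is K = Q(√241, √46). Since 241 and 46 are distinct squarefree integers > 1, their product 11086 is not a perfect square, so √46 ∉ Q(√241). By the tower law [K:Q] = [Q(√241,√46):Q(√241)] · [Q(√241):Q] = 2 · 2 = 4.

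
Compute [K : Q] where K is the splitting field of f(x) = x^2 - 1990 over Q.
[K : Q] = 2

f(x) = x^2 - 1990 factors as (x - √1990)(x + √1990). The splitting field is K = Q(√1990). Since 1990 is squarefree and > 1, it is not a perfect square, so x^2 - 1990 is irreducible over Q and [Q(√1990) : Q] = 2. Hence [K : Q] = 2.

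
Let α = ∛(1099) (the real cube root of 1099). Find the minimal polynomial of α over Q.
m_α(x) = x^3 - 1099

α satisfies α^3 = 1099, so x^3 - 1099 annihilates α. By the rational root test, a rational root p/q (in lowest terms) of x^3 - 1099 would satisfy p^3 = 1099 q^3, forcing q = 1 and p^3 = 1099; but 1099 is not a perfect cube, contradiction. A monic cubic over Q with no rational root is irreducible (any nontrivial factorization would include a linear factor). Hence x^3 - 1099 is the minimal polynomial of α, and in particular [Q(α):Q] = 3.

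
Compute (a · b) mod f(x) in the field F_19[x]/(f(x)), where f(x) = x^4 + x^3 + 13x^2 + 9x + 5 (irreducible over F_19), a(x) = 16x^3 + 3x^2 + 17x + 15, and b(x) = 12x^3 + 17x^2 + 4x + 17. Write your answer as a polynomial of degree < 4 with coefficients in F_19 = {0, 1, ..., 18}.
a · b ≡ 2x^2 + 16 (mod f(x))

Multiply in F_19[x]: a(x)·b(x) = (16x^3 + 3x^2 + 17x + 15)·(12x^3 + 17x^2 + 4x + 17) = 2x^6 + 4x^5 + 15x^4 + 12x^3 + 13x^2 + 7x + 8. This has degree ≥ 4, so divide by f(x) over F_19: 2x^6 + 4x^5 + 15x^4 + 12x^3 + 13x^2 + 7x + 8 = (2x^2 + 2x + 6)·(x^4 + x^3 + 13x^2 + 9x + 5) + (2x^2 + 16). Hence a·b ≡ 2x^2 + 16 (mod f). (F_19[x]/(f) is a field with 19^4 = 130321 elements since f is irreducible of degree 4.)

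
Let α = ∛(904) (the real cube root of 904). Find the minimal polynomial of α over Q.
m_α(x) = x^3 - 904

α satisfies α^3 = 904, so x^3 - 904 annihilates α. By the rational root test, a rational root p/q (in lowest terms) of x^3 - 904 would satisfy p^3 = 904 q^3, forcing q = 1 and p^3 = 904; but 904 is not a perfect cube, contradiction. A monic cubic over Q with no rational root is irreducible (any nontrivial factorization would include a linear factor). Hence x^3 - 904 is the minimal polynomial of α, and in particular [Q(α):Q] = 3.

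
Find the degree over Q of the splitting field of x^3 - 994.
[K : Q] = 6

The roots of x^3 - 994 are ∛994, ω∛994, ω^2∛994 where ω = e^(2πi/3) is a primitive cube root of unity, so K = Q(∛994, ω). Now [Q(∛994):Q] = 3 (since 994 is not a perfect cube, x^3 - 994 is irreducible) and [Q(ω):Q] = 2. Both 2 and 3 divide [K:Q], and [K:Q] ≤ 3·2 = 6, so [K:Q] = 6. (Equivalently: Q(∛994) ⊂ R but ω ∉ R, so [K : Q(∛994)] = 2.)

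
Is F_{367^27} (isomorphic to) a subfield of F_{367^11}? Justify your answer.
No: F_{367^27} is not a subfield of F_{367^11}

F_{p^m} embeds in F_{p^n} iff m | n. Here 27 ∤ 11 (since 11 = 0·27 + 11 with remainder 11 ≠ 0), so F_{367^27} is not a subfield of F_{367^11}. Equivalently: if it were, the tower law would give 27 = [F_{367^27}:F_367] dividing [F_{367^11}:F_367] = 11, contradiction.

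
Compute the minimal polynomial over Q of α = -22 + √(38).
m_α(x) = x^2 + 44x + 446

From α + 22 = √(38), squaring gives (α + 22)^2 = 38, i.e. α^2 + 44α + 484 = 38, so α^2 + 44α + 446 = 0. The discriminant of x^2 + 44x + 446 is (44)^2 - 4·(446) = 1936 - 1784 = 152, and 4·(38) is not a perfect square in Q since 38 is squarefree and ≠ 1. Hence x^2 + 44x + 446 is irreducible over Q and is the minimal polynomial of α.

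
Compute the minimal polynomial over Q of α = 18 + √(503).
m_α(x) = x^2 - 36x - 179

From α - 18 = √(503), squaring gives (α - 18)^2 = 503, i.e. α^2 - 36α + 324 = 503, so α^2 - 36α - 179 = 0. The discriminant of x^2 - 36x - 179 is (-36)^2 - 4·(-179) = 1296 + 716 = 2012, and 4·(503) is not a perfect square in Q since 503 is squarefree and ≠ 1. Hence x^2 - 36x - 179 is irreducible over Q and is the minimal polynomial of α.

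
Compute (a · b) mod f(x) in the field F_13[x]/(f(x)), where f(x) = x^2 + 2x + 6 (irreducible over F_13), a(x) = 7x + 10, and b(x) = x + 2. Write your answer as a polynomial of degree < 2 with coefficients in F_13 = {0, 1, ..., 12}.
a · b ≡ 10x + 4 (mod f(x))

Multiply in F_13[x]: a(x)·b(x) = (7x + 10)·(x + 2) = 7x^2 + 11x + 7. This has degree ≥ 2, so divide by f(x) over F_13: 7x^2 + 11x + 7 = (7)·(x^2 + 2x + 6) + (10x + 4). Hence a·b ≡ 10x + 4 (mod f). (F_13[x]/(f) is a field with 13^2 = 169 elements since f is irreducible of degree 2.)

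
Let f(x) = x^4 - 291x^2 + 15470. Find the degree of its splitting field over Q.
[K : Q] = 4

Solving the quadratic in x^2: x^2 = (291 ± √(291^2 - 4·15470))/2 = (291 ± √22801)/2 = (291 ± 151)/2, giving x^2 = 70 or x^2 = 221. So f(x) = (x^2 - 70)(x^2 - 221) and the roots of f are ±√70, ±√221. Hence the splitting field is K = Q(√70, √221). Since 70 and 221 are distinct squarefree integers > 1, their product 15470 is not a perfect square, so √221 ∉ Q(√70). By the tower law [K:Q] = [Q(√70,√221):Q(√70)] · [Q(√70):Q] = 2 · 2 = 4.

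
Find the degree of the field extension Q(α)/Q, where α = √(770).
[Q(α):Q] = 2

[Q(α):Q] equals the degree of the minimal polynomial of α. Here α^2 = 770 and x^2 - 770 is irreducible (d = 770 is squarefree, ≠ 1, hence not a square), so deg(m_α) = 2. Thus [Q(α):Q] = 2.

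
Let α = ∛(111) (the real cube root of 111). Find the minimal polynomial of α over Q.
m_α(x) = x^3 - 111

α satisfies α^3 = 111, so x^3 - 111 annihilates α. By the rational root test, a rational root p/q (in lowest terms) of x^3 - 111 would satisfy p^3 = 111 q^3, forcing q = 1 and p^3 = 111; but 111 is not a perfect cube, contradiction. A monic cubic over Q with no rational root is irreducible (any nontrivial factorization would include a linear factor). Hence x^3 - 111 is the minimal polynomial of α, and in particular [Q(α):Q] = 3.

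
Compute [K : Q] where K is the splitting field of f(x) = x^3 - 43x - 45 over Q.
[K : Q] = 6

By the rational root test, any rational root of the monic integer polynomial f(x) = x^3 - 43x - 45 must be an integer dividing the constant term -45, i.e. one of ±{1, 3, 5, 9, 15, 45}. Evaluating: f(1) = -87, f(-1) = -3, f(3) = -147, f(-3) = 57, f(5) = -135, f(-5) = 45, f(9) = 297, f(-9) = -387, f(15) = 2685, f(-15) = -2775, f(45) = 89145, f(-45) = -89235; none is 0, so f has no rational root and is therefore irreducible over Q (a cubic with no linear factor over a field is irreducible). For an irreducible cubic, the Galois group is A_3 or S_3 according as the discriminant disc(f) = -4a^3 - 27b^2 = -4·(-43)^3 - 27·(-45)^2 = 263353 is or is not a square in Q. Here disc(f) = 263353 is not a perfect square in Q, so the Galois group of f over Q is not contained in A_3 and must be all of S_3. The splitting field has degree |S_3| = 6 over Q, so [K : Q] = 6.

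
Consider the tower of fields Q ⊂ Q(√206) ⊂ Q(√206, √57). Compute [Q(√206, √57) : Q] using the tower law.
[Q(√206, √57) : Q] = 4

[Q(√206):Q] = 2 (min poly x^2 - 206, irreducible since 206 is squarefree > 1). For the top step, suppose √57 ∈ Q(√206), say √57 = c + d√206 with c, d ∈ Q. Squaring: 57 = c^2 + 206d^2 + 2cd√206. Since √206 ∉ Q this forces 2cd = 0. If d = 0 then √57 = c ∈ Q, contradicting 57 squarefree > 1. If c = 0 then 57 = 206d^2, so 206·57 = (206d)^2 is a perfect square in Q — but 206·57 = 11742 is not a perfect square (since 206 and 57 are distinct squarefree integers). Contradiction. Hence √57 ∉ Q(√206), so x^2 - 57 stays irreducible over Q(√206) and [Q(√206, √57) : Q(√206)] = 2. By the tower law, [Q(√206, √57) : Q] = 2 · 2 = 4.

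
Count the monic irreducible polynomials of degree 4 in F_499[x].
There are 15500312250 monic irreducible polynomials of degree 4 over F_499

Each element of F_{499^4} that lies in no proper subfield is a root of exactly one monic irreducible of degree 4 over F_499, and each such polynomial has 4 distinct roots in F_{499^4}. By Möbius inversion the count is N_499(4) = (1/4) Σ_{d|4} μ(4/d) · 499^d = (1/4)(μ(4)·499^1 + μ(2)·499^2 + μ(1)·499^4) = 62001249000/4 = 15500312250.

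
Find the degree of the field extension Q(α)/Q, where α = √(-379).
[Q(α):Q] = 2

[Q(α):Q] equals the degree of the minimal polynomial of α. Here α^2 = -379 and x^2 + 379 is irreducible (d = -379 is squarefree, ≠ 1, hence not a square), so deg(m_α) = 2. Thus [Q(α):Q] = 2.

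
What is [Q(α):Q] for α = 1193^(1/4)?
[Q(α):Q] = 4

α is a root of x^4 - 1193. By Eisenstein's criterion at the prime p = 1193 (which divides the constant term 1193 but p^2 = 1423249 does not, since 1193 is squarefree), x^4 - 1193 is irreducible over Q. Hence [Q(α):Q] = 4.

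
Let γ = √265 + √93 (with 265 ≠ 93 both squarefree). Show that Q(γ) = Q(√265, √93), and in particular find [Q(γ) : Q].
[Q(γ) : Q] = 4 (equivalently, Q(γ) = Q(√265, √93))

Obviously Q(γ) ⊆ Q(√265, √93), and [Q(√265, √93):Q] = 4 (since 265, 93 are distinct squarefree integers > 1 with 24645 not a perfect square). To show equality we compute the minimal polynomial of γ. From γ = √265 + √93: γ^2 = 265 + 2√(24645) + 93 = 358 + 2√(24645), so γ^2 - 358 = 2√(24645); squaring, (γ^2 - 358)^2 = 4·24645, i.e. γ^4 - 716γ^2 + 128164 - 98580 = 0, i.e. γ^4 - 716γ^2 + 29584 = 0. So γ is a root of x^4 - 716x^2 + 29584. This polynomial is irreducible over Q: it has no rational root (each ±√265 ± √93 is irrational), and any factorization into two quadratics over Q would force √(24645) ∈ Q (pairing opposite roots) or √265, √93 ∈ Q (other pairings), all impossible. Hence [Q(γ):Q] = 4 = [Q(√265, √93):Q], so Q(γ) = Q(√265, √93).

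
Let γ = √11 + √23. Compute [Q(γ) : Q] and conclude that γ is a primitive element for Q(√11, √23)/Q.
[Q(γ) : Q] = 4 (equivalently, Q(γ) = Q(√11, √23))

Obviously Q(γ) ⊆ Q(√11, √23), and [Q(√11, √23):Q] = 4 (since 11, 23 are distinct squarefree integers > 1 with 253 not a perfect square). To show equality we compute the minimal polynomial of γ. From γ = √11 + √23: γ^2 = 11 + 2√(253) + 23 = 34 + 2√(253), so γ^2 - 34 = 2√(253); squaring, (γ^2 - 34)^2 = 4·253, i.e. γ^4 - 68γ^2 + 1156 - 1012 = 0, i.e. γ^4 - 68γ^2 + 144 = 0. So γ is a root of x^4 - 68x^2 + 144. This polynomial is irreducible over Q: it has no rational root (each ±√11 ± √23 is irrational), and any factorization into two quadratics over Q would force √(253) ∈ Q (pairing opposite roots) or √11, √23 ∈ Q (other pairings), all impossible. Hence [Q(γ):Q] = 4 = [Q(√11, √23):Q], so Q(γ) = Q(√11, √23).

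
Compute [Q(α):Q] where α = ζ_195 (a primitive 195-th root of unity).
[Q(α):Q] = 96

The minimal polynomial of ζ_195 over Q is the 195-th cyclotomic polynomial Φ_195(x), which is irreducible over Q and has degree φ(195) = 96. Hence [Q(α):Q] = φ(195) = 96.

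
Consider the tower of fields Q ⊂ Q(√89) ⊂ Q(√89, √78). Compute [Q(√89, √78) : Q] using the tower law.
[Q(√89, √78) : Q] = 4

[Q(√89):Q] = 2 (min poly x^2 - 89, irreducible since 89 is squarefree > 1). For the top step, suppose √78 ∈ Q(√89), say √78 = c + d√89 with c, d ∈ Q. Squaring: 78 = c^2 + 89d^2 + 2cd√89. Since √89 ∉ Q this forces 2cd = 0. If d = 0 then √78 = c ∈ Q, contradicting 78 squarefree > 1. If c = 0 then 78 = 89d^2, so 89·78 = (89d)^2 is a perfect square in Q — but 89·78 = 6942 is not a perfect square (since 89 and 78 are distinct squarefree integers). Contradiction. Hence √78 ∉ Q(√89), so x^2 - 78 stays irreducible over Q(√89) and [Q(√89, √78) : Q(√89)] = 2. By the tower law, [Q(√89, √78) : Q] = 2 · 2 = 4.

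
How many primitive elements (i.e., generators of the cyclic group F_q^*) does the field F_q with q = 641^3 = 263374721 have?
There are φ(263374720) = 90298368 primitive elements

F_q^* is cyclic of order q - 1 = 263374720. A cyclic group of order m has exactly φ(m) generators. Here m = 263374720 = 2^7 · 5 · 7 · 58789, so the number of primitive elements is φ(263374720) = 90298368.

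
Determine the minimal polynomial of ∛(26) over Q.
m_α(x) = x^3 - 26

α satisfies α^3 = 26, so x^3 - 26 annihilates α. By the rational root test, a rational root p/q (in lowest terms) of x^3 - 26 would satisfy p^3 = 26 q^3, forcing q = 1 and p^3 = 26; but 26 is not a perfect cube, contradiction. A monic cubic over Q with no rational root is irreducible (any nontrivial factorization would include a linear factor). Hence x^3 - 26 is the minimal polynomial of α, and in particular [Q(α):Q] = 3.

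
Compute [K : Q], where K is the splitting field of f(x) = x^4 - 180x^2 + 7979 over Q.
[K : Q] = 4

Solving the quadratic in x^2: x^2 = (180 ± √(180^2 - 4·7979))/2 = (180 ± √484)/2 = (180 ± 22)/2, giving x^2 = 79 or x^2 = 101. So f(x) = (x^2 - 79)(x^2 - 101) and the roots of f are ±√79, ±√101. Hence the splitting field is K = Q(√79, √101). Since 79 and 101 are distinct squarefree integers > 1, their product 7979 is not a perfect square, so √101 ∉ Q(√79). By the tower law [K:Q] = [Q(√79,√101):Q(√79)] · [Q(√79):Q] = 2 · 2 = 4.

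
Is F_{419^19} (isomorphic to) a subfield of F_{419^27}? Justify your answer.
No: F_{419^19} is not a subfield of F_{419^27}

F_{p^m} embeds in F_{p^n} iff m | n. Here 19 ∤ 27 (since 27 = 1·19 + 8 with remainder 8 ≠ 0), so F_{419^19} is not a subfield of F_{419^27}. Equivalently: if it were, the tower law would give 19 = [F_{419^19}:F_419] dividing [F_{419^27}:F_419] = 27, contradiction.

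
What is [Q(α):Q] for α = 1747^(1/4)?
[Q(α):Q] = 4

α is a root of x^4 - 1747. By Eisenstein's criterion at the prime p = 1747 (which divides the constant term 1747 but p^2 = 3052009 does not, since 1747 is squarefree), x^4 - 1747 is irreducible over Q. Hence [Q(α):Q] = 4.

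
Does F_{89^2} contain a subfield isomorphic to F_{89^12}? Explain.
No: F_{89^12} is not a subfield of F_{89^2}

F_{p^m} embeds in F_{p^n} iff m | n. Here 12 ∤ 2 (since 2 = 0·12 + 2 with remainder 2 ≠ 0), so F_{89^12} is not a subfield of F_{89^2}. Equivalently: if it were, the tower law would give 12 = [F_{89^12}:F_89] dividing [F_{89^2}:F_89] = 2, contradiction.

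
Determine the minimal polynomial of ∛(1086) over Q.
m_α(x) = x^3 - 1086

α satisfies α^3 = 1086, so x^3 - 1086 annihilates α. By the rational root test, a rational root p/q (in lowest terms) of x^3 - 1086 would satisfy p^3 = 1086 q^3, forcing q = 1 and p^3 = 1086; but 1086 is not a perfect cube, contradiction. A monic cubic over Q with no rational root is irreducible (any nontrivial factorization would include a linear factor). Hence x^3 - 1086 is the minimal polynomial of α, and in particular [Q(α):Q] = 3.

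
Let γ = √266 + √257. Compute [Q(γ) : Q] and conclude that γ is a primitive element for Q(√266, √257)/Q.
[Q(γ) : Q] = 4 (equivalently, Q(γ) = Q(√266, √257))

Obviously Q(γ) ⊆ Q(√266, √257), and [Q(√266, √257):Q] = 4 (since 266, 257 are distinct squarefree integers > 1 with 68362 not a perfect square). To show equality we compute the minimal polynomial of γ. From γ = √266 + √257: γ^2 = 266 + 2√(68362) + 257 = 523 + 2√(68362), so γ^2 - 523 = 2√(68362); squaring, (γ^2 - 523)^2 = 4·68362, i.e. γ^4 - 1046γ^2 + 273529 - 273448 = 0, i.e. γ^4 - 1046γ^2 + 81 = 0. So γ is a root of x^4 - 1046x^2 + 81. This polynomial is irreducible over Q: it has no rational root (each ±√266 ± √257 is irrational), and any factorization into two quadratics over Q would force √(68362) ∈ Q (pairing opposite roots) or √266, √257 ∈ Q (other pairings), all impossible. Hence [Q(γ):Q] = 4 = [Q(√266, √257):Q], so Q(γ) = Q(√266, √257).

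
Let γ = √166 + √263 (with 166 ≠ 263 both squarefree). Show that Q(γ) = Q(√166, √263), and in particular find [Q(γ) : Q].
[Q(γ) : Q] = 4 (equivalently, Q(γ) = Q(√166, √263))

Obviously Q(γ) ⊆ Q(√166, √263), and [Q(√166, √263):Q] = 4 (since 166, 263 are distinct squarefree integers > 1 with 43658 not a perfect square). To show equality we compute the minimal polynomial of γ. From γ = √166 + √263: γ^2 = 166 + 2√(43658) + 263 = 429 + 2√(43658), so γ^2 - 429 = 2√(43658); squaring, (γ^2 - 429)^2 = 4·43658, i.e. γ^4 - 858γ^2 + 184041 - 174632 = 0, i.e. γ^4 - 858γ^2 + 9409 = 0. So γ is a root of x^4 - 858x^2 + 9409. This polynomial is irreducible over Q: it has no rational root (each ±√166 ± √263 is irrational), and any factorization into two quadratics over Q would force √(43658) ∈ Q (pairing opposite roots) or √166, √263 ∈ Q (other pairings), all impossible. Hence [Q(γ):Q] = 4 = [Q(√166, √263):Q], so Q(γ) = Q(√166, √263).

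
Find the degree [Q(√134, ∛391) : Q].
[Q(√134, ∛391) : Q] = 6

Let L = Q(√134, ∛391). Since Q(√134) ⊂ L and [Q(√134):Q] = 2, the tower law gives 2 | [L:Q]. Likewise Q(∛391) ⊂ L with [Q(∛391):Q] = 3 (because 391 is not a perfect cube), so 3 | [L:Q]. As gcd(2,3) = 1, [L:Q] is divisible by 6. Conversely L is generated over Q by √134 and ∛391, so [L:Q] ≤ 2·3 = 6. Therefore [Q(√134, ∛391) : Q] = 6.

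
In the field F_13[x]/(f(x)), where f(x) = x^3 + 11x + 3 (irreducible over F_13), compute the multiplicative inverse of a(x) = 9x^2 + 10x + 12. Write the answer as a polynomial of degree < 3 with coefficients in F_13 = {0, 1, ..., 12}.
a(x)^(-1) ≡ 8x^2 + 5x + 1 (mod f(x))

Since f is irreducible over F_13, F_13[x]/(f) is a field and a(x) ≠ 0 has an inverse. Apply the extended Euclidean algorithm to f(x) and a(x) in F_13[x]: f(x) = (3x + 1)·a(x) + (4x + 4);  a(x) = (12x + 10)·(4x + 4) + (11). The last nonzero remainder is the constant 11 = gcd(f, a) in F_13. Back-substituting through the division chain expresses 11 = s(x)·a(x) + t(x)·f(x) with s(x) ≡ 10x^2 + 3x + 11 (mod f), so (10x^2 + 3x + 11)·a(x) ≡ 11 (mod f). Multiplying by 11^(-1) ≡ 6 in F_13 gives a(x)^(-1) ≡ 6·(10x^2 + 3x + 11) ≡ 8x^2 + 5x + 1 (mod f). Check: (9x^2 + 10x + 12)·(8x^2 + 5x + 1) = 7x^4 + 8x^3 + 12x^2 + 5x + 12 ≡ 1 (mod x^3 + 11x + 3).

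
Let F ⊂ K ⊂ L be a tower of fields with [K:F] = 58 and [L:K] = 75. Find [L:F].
[L:F] = 4350

The tower law says that for any tower of field extensions F ⊂ K ⊂ L with finite degrees, [L:F] = [L:K] · [K:F]. Here this gives [L:F] = 75 · 58 = 4350.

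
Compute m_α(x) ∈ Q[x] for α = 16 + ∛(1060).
m_α(x) = x^3 - 48x^2 + 768x - 5156

Set β = α - 16 = ∛(1060), so β^3 = 1060. Then (α - 16)^3 - 1060 = 0, i.e. α is a root of g(x) = (x - 16)^3 - 1060 = x^3 - 48x^2 + 768x - 5156. Since g(x) = h(x - 16) where h(x) = x^3 - 1060, and h is irreducible over Q (because 1060 is not a perfect cube, so h has no rational root, and a monic cubic with no rational root is irreducible), g is also irreducible (irreducibility is preserved under the substitution x → x - 16). Hence m_α(x) = x^3 - 48x^2 + 768x - 5156.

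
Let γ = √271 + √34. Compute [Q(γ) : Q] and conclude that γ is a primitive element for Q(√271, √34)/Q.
[Q(γ) : Q] = 4 (equivalently, Q(γ) = Q(√271, √34))

Obviously Q(γ) ⊆ Q(√271, √34), and [Q(√271, √34):Q] = 4 (since 271, 34 are distinct squarefree integers > 1 with 9214 not a perfect square). To show equality we compute the minimal polynomial of γ. From γ = √271 + √34: γ^2 = 271 + 2√(9214) + 34 = 305 + 2√(9214), so γ^2 - 305 = 2√(9214); squaring, (γ^2 - 305)^2 = 4·9214, i.e. γ^4 - 610γ^2 + 93025 - 36856 = 0, i.e. γ^4 - 610γ^2 + 56169 = 0. So γ is a root of x^4 - 610x^2 + 56169. This polynomial is irreducible over Q: it has no rational root (each ±√271 ± √34 is irrational), and any factorization into two quadratics over Q would force √(9214) ∈ Q (pairing opposite roots) or √271, √34 ∈ Q (other pairings), all impossible. Hence [Q(γ):Q] = 4 = [Q(√271, √34):Q], so Q(γ) = Q(√271, √34).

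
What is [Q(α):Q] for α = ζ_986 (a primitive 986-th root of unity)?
[Q(α):Q] = 448

The minimal polynomial of ζ_986 over Q is the 986-th cyclotomic polynomial Φ_986(x), which is irreducible over Q and has degree φ(986) = 448. Hence [Q(α):Q] = φ(986) = 448.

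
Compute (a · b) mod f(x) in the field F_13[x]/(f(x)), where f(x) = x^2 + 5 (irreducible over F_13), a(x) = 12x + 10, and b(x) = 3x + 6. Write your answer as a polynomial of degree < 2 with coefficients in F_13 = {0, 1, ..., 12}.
a · b ≡ 11x + 10 (mod f(x))

Multiply in F_13[x]: a(x)·b(x) = (12x + 10)·(3x + 6) = 10x^2 + 11x + 8. This has degree ≥ 2, so divide by f(x) over F_13: 10x^2 + 11x + 8 = (10)·(x^2 + 5) + (11x + 10). Hence a·b ≡ 11x + 10 (mod f). (F_13[x]/(f) is a field with 13^2 = 169 elements since f is irreducible of degree 2.)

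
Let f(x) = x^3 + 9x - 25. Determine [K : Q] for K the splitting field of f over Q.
[K : Q] = 6

By the rational root test, any rational root of the monic integer polynomial f(x) = x^3 + 9x - 25 must be an integer dividing the constant term -25, i.e. one of ±{1, 5, 25}. Evaluating: f(1) = -15, f(-1) = -35, f(5) = 145, f(-5) = -195, f(25) = 15825, f(-25) = -15875; none is 0, so f has no rational root and is therefore irreducible over Q (a cubic with no linear factor over a field is irreducible). For an irreducible cubic, the Galois group is A_3 or S_3 according as the discriminant disc(f) = -4a^3 - 27b^2 = -4·(9)^3 - 27·(-25)^2 = -19791 is or is not a square in Q. Here disc(f) = -19791 is not a perfect square in Q, so the Galois group of f over Q is not contained in A_3 and must be all of S_3. The splitting field has degree |S_3| = 6 over Q, so [K : Q] = 6.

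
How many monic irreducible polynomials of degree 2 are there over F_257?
There are 32896 monic irreducible polynomials of degree 2 over F_257

Each element of F_{257^2} that lies in no proper subfield is a root of exactly one monic irreducible of degree 2 over F_257, and each such polynomial has 2 distinct roots in F_{257^2}. By Möbius inversion the count is N_257(2) = (1/2) Σ_{d|2} μ(2/d) · 257^d = (1/2)(μ(2)·257^1 + μ(1)·257^2) = 65792/2 = 32896.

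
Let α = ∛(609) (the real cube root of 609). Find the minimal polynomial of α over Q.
m_α(x) = x^3 - 609

α satisfies α^3 = 609, so x^3 - 609 annihilates α. By the rational root test, a rational root p/q (in lowest terms) of x^3 - 609 would satisfy p^3 = 609 q^3, forcing q = 1 and p^3 = 609; but 609 is not a perfect cube, contradiction. A monic cubic over Q with no rational root is irreducible (any nontrivial factorization would include a linear factor). Hence x^3 - 609 is the minimal polynomial of α, and in particular [Q(α):Q] = 3.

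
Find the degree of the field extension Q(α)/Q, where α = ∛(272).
[Q(α):Q] = 3

The minimal polynomial of α is x^3 - 272, irreducible over Q since 272 is not a perfect cube (so x^3 - 272 has no rational root). Hence [Q(α):Q] = deg(m_α) = 3.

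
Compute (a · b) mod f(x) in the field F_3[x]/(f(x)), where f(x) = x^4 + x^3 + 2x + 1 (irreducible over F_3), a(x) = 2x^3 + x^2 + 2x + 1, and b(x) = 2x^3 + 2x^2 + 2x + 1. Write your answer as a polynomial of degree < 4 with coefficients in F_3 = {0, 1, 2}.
a · b ≡ 2x^2 + x + 2 (mod f(x))

Multiply in F_3[x]: a(x)·b(x) = (2x^3 + x^2 + 2x + 1)·(2x^3 + 2x^2 + 2x + 1) = x^6 + x^4 + x^3 + x^2 + x + 1. This has degree ≥ 4, so divide by f(x) over F_3: x^6 + x^4 + x^3 + x^2 + x + 1 = (x^2 + 2x + 2)·(x^4 + x^3 + 2x + 1) + (2x^2 + x + 2). Hence a·b ≡ 2x^2 + x + 2 (mod f). (F_3[x]/(f) is a field with 3^4 = 81 elements since f is irreducible of degree 4.)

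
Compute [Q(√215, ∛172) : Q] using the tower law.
[Q(√215, ∛172) : Q] = 6

Let L = Q(√215, ∛172). Since Q(√215) ⊂ L and [Q(√215):Q] = 2, the tower law gives 2 | [L:Q]. Likewise Q(∛172) ⊂ L with [Q(∛172):Q] = 3 (because 172 is not a perfect cube), so 3 | [L:Q]. As gcd(2,3) = 1, [L:Q] is divisible by 6. Conversely L is generated over Q by √215 and ∛172, so [L:Q] ≤ 2·3 = 6. Therefore [Q(√215, ∛172) : Q] = 6.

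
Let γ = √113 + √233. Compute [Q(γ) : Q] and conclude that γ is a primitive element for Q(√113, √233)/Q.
[Q(γ) : Q] = 4 (equivalently, Q(γ) = Q(√113, √233))

Obviously Q(γ) ⊆ Q(√113, √233), and [Q(√113, √233):Q] = 4 (since 113, 233 are distinct squarefree integers > 1 with 26329 not a perfect square). To show equality we compute the minimal polynomial of γ. From γ = √113 + √233: γ^2 = 113 + 2√(26329) + 233 = 346 + 2√(26329), so γ^2 - 346 = 2√(26329); squaring, (γ^2 - 346)^2 = 4·26329, i.e. γ^4 - 692γ^2 + 119716 - 105316 = 0, i.e. γ^4 - 692γ^2 + 14400 = 0. So γ is a root of x^4 - 692x^2 + 14400. This polynomial is irreducible over Q: it has no rational root (each ±√113 ± √233 is irrational), and any factorization into two quadratics over Q would force √(26329) ∈ Q (pairing opposite roots) or √113, √233 ∈ Q (other pairings), all impossible. Hence [Q(γ):Q] = 4 = [Q(√113, √233):Q], so Q(γ) = Q(√113, √233).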